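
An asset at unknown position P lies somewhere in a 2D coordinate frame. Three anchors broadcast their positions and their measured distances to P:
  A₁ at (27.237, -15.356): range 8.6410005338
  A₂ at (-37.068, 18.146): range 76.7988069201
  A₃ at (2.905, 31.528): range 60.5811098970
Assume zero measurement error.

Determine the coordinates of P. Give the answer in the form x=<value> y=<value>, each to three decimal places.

x=27.135 y=-23.996

eq1: (x − 27.237)² + (y + 15.356)² = 8.6410005338²
eq2: (x + 37.068)² + (y − 18.146)² = 76.7988069201²
eq3: (x − 2.905)² + (y − 31.528)² = 60.5811098970²
eq1−eq2, eq1−eq3 (x²,y² cancel):
  -128.610·x + 67.004·y = -5097.736819
  -48.664·x + 93.768·y = -3570.611082
det = -128.610·93.768 − 67.004·-48.664 = -8798.819824
x = (-5097.736819·93.768 − 67.004·-3570.611082) / -8798.819824 = 27.135385
y = (-128.610·-3570.611082 − -5097.736819·-48.664) / -8798.819824 = -23.996403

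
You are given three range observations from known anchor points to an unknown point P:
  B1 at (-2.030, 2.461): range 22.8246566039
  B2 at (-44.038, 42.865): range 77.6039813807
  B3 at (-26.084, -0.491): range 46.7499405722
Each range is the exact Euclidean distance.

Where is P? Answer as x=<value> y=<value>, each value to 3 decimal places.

eq1: (x + 2.030)² + (y − 2.461)² = 22.8246566039²
eq2: (x + 44.038)² + (y − 42.865)² = 77.6039813807²
eq3: (x + 26.084)² + (y + 0.491)² = 46.7499405722²
eq2−eq1, eq2−eq3 (x²,y² cancel):
  84.016·x − 80.808·y = 1734.836729
  35.908·x − 86.712·y = 740.683451
det = 84.016·-86.712 − -80.808·35.908 = -4383.541728
x = (1734.836729·-86.712 − -80.808·740.683451) / -4383.541728 = 20.663203
y = (84.016·740.683451 − 1734.836729·35.908) / -4383.541728 = 0.014887

x=20.663 y=0.015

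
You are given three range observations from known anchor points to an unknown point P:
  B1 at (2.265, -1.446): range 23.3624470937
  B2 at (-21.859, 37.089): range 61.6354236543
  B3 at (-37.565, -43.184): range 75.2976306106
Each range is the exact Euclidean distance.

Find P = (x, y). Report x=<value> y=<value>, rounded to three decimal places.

eq1: (x − 2.265)² + (y + 1.446)² = 23.3624470937²
eq2: (x + 21.859)² + (y − 37.089)² = 61.6354236543²
eq3: (x + 37.565)² + (y + 43.184)² = 75.2976306106²
eq2−eq1, eq2−eq3 (x²,y² cancel):
  48.248·x − 77.070·y = 1406.932854
  -31.412·x − 160.546·y = -448.230448
det = 48.248·-160.546 − -77.070·-31.412 = -10166.946248
x = (1406.932854·-160.546 − -77.070·-448.230448) / -10166.946248 = 25.614630
y = (48.248·-448.230448 − 1406.932854·-31.412) / -10166.946248 = -2.219777

x=25.615 y=-2.220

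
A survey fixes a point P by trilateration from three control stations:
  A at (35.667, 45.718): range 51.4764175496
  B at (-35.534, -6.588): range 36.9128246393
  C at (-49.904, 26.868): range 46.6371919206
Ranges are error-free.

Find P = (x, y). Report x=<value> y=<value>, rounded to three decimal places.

x=-5.023 y=14.189

eq1: (x − 35.667)² + (y − 45.718)² = 51.4764175496²
eq2: (x + 35.534)² + (y + 6.588)² = 36.9128246393²
eq3: (x + 49.904)² + (y − 26.868)² = 46.6371919206²
eq1−eq2, eq1−eq3 (x²,y² cancel):
  -142.402·x − 104.612·y = -768.938572
  -171.142·x − 37.700·y = 324.822121
det = -142.402·-37.700 − -104.612·-171.142 = -12534.951504
x = (-768.938572·-37.700 − -104.612·324.822121) / -12534.951504 = -5.023496
y = (-142.402·324.822121 − -768.938572·-171.142) / -12534.951504 = 14.188567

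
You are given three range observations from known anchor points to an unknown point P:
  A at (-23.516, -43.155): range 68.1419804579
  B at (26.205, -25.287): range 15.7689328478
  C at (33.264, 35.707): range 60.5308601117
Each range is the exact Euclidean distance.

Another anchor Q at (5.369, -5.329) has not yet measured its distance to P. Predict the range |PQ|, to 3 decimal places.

41.149

eq1: (x + 23.516)² + (y + 43.155)² = 68.1419804579²
eq2: (x − 26.205)² + (y + 25.287)² = 15.7689328478²
eq3: (x − 33.264)² + (y − 35.707)² = 60.5308601117²
eq1−eq2, eq1−eq3 (x²,y² cancel):
  99.442·x + 35.736·y = 3305.448371
  113.560·x + 157.724·y = 945.471739
det = 99.442·157.724 − 35.736·113.560 = 11626.209848
x = (3305.448371·157.724 − 35.736·945.471739) / 11626.209848 = 41.936381
y = (99.442·945.471739 − 3305.448371·113.560) / 11626.209848 = -24.199384
|P − Q| = √((41.936381 − 5.369)² + (-24.199384 − -5.329)²) = 41.149298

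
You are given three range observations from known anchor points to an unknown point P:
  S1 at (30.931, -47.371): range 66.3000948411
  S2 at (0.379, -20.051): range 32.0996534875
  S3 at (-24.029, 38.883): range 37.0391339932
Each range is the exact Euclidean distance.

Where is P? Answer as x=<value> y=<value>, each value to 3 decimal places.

eq1: (x − 30.931)² + (y + 47.371)² = 66.3000948411²
eq2: (x − 0.379)² + (y + 20.051)² = 32.0996534875²
eq3: (x + 24.029)² + (y − 38.883)² = 37.0391339932²
eq1−eq2, eq1−eq3 (x²,y² cancel):
  -61.104·x + 54.640·y = 566.762662
  -109.920·x + 172.508·y = 1912.347257
det = -61.104·172.508 − 54.640·-109.920 = -4534.900032
x = (566.762662·172.508 − 54.640·1912.347257) / -4534.900032 = 1.481744
y = (-61.104·1912.347257 − 566.762662·-109.920) / -4534.900032 = 12.029706

x=1.482 y=12.030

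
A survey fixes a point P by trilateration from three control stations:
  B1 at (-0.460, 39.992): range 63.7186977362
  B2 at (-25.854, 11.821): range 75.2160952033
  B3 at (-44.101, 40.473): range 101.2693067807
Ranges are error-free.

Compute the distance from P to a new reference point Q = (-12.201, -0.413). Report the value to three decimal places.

eq1: (x + 0.460)² + (y − 39.992)² = 63.7186977362²
eq2: (x + 25.854)² + (y − 11.821)² = 75.2160952033²
eq3: (x + 44.101)² + (y − 40.473)² = 101.2693067807²
eq3−eq2, eq3−eq1 (x²,y² cancel):
  36.494·x − 57.304·y = 1823.214945
  87.282·x − 0.962·y = 4212.009789
det = 36.494·-0.962 − -57.304·87.282 = 4966.500500
x = (1823.214945·-0.962 − -57.304·4212.009789) / 4966.500500 = 48.245455
y = (36.494·4212.009789 − 1823.214945·87.282) / 4966.500500 = -1.091465
|P − Q| = √((48.245455 − -12.201)² + (-1.091465 − -0.413)²) = 60.450262

60.450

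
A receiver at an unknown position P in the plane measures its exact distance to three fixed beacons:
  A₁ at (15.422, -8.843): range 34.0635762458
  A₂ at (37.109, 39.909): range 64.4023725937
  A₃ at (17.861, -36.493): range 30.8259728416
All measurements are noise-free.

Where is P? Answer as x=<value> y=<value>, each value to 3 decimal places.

x=45.988 y=-23.878

eq1: (x − 15.422)² + (y + 8.843)² = 34.0635762458²
eq2: (x − 37.109)² + (y − 39.909)² = 64.4023725937²
eq3: (x − 17.861)² + (y + 36.493)² = 30.8259728416²
eq1−eq2, eq1−eq3 (x²,y² cancel):
  43.374·x + 97.504·y = -333.568940
  4.878·x − 55.300·y = 1544.804262
det = 43.374·-55.300 − 97.504·4.878 = -2874.206712
x = (-333.568940·-55.300 − 97.504·1544.804262) / -2874.206712 = 45.987727
y = (43.374·1544.804262 − -333.568940·4.878) / -2874.206712 = -23.878411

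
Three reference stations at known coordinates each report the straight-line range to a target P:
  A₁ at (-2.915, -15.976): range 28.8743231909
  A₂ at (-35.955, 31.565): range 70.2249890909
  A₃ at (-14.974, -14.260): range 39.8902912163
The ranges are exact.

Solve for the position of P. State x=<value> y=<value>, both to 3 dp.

eq1: (x + 2.915)² + (y + 15.976)² = 28.8743231909²
eq2: (x + 35.955)² + (y − 31.565)² = 70.2249890909²
eq3: (x + 14.974)² + (y + 14.260)² = 39.8902912163²
eq3−eq1, eq3−eq2 (x²,y² cancel):
  24.118·x − 3.432·y = 593.670319
  -41.962·x + 91.650·y = -1478.770785
det = 24.118·91.650 − -3.432·-41.962 = 2066.401116
x = (593.670319·91.650 − -3.432·-1478.770785) / 2066.401116 = 23.874718
y = (24.118·-1478.770785 − 593.670319·-41.962) / 2066.401116 = -5.203927

x=23.875 y=-5.204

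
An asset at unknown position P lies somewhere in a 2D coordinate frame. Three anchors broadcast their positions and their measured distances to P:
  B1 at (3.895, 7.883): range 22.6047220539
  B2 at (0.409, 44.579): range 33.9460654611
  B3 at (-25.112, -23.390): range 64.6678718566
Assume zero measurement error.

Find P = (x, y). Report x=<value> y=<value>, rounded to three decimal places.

eq1: (x − 3.895)² + (y − 7.883)² = 22.6047220539²
eq2: (x − 0.409)² + (y − 44.579)² = 33.9460654611²
eq3: (x + 25.112)² + (y + 23.390)² = 64.6678718566²
eq3−eq1, eq3−eq2 (x²,y² cancel):
  58.014·x + 62.546·y = 2570.568261
  51.042·x + 135.938·y = 3839.348168
det = 58.014·135.938 − 62.546·51.042 = 4693.834200
x = (2570.568261·135.938 − 62.546·3839.348168) / 4693.834200 = 23.286301
y = (58.014·3839.348168 − 2570.568261·51.042) / 4693.834200 = 19.499836

x=23.286 y=19.500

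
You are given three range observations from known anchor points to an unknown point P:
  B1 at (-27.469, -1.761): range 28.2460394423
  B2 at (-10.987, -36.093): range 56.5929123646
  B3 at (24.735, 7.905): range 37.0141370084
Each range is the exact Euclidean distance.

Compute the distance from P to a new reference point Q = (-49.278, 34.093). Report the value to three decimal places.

eq1: (x + 27.469)² + (y + 1.761)² = 28.2460394423²
eq2: (x + 10.987)² + (y + 36.093)² = 56.5929123646²
eq3: (x − 24.735)² + (y − 7.905)² = 37.0141370084²
eq2−eq3, eq2−eq1 (x²,y² cancel):
  71.444·x + 87.996·y = 1083.601823
  -32.964·x + 68.664·y = 1739.147250
det = 71.444·68.664 − 87.996·-32.964 = 7806.330960
x = (1083.601823·68.664 − 87.996·1739.147250) / 7806.330960 = -10.073050
y = (71.444·1739.147250 − 1083.601823·-32.964) / 7806.330960 = 20.492532
|P − Q| = √((-10.073050 − -49.278)² + (20.492532 − 34.093)²) = 41.496997

41.497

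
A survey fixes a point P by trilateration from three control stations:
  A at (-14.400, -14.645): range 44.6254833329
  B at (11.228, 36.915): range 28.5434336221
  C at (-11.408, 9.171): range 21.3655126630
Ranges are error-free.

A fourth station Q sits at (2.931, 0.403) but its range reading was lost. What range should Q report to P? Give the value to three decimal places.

eq1: (x + 14.400)² + (y + 14.645)² = 44.6254833329²
eq2: (x − 11.228)² + (y − 36.915)² = 28.5434336221²
eq3: (x + 11.408)² + (y − 9.171)² = 21.3655126630²
eq1−eq2, eq1−eq3 (x²,y² cancel):
  51.256·x + 103.120·y = 2243.655344
  5.984·x + 47.632·y = 1327.362311
det = 51.256·47.632 − 103.120·5.984 = 1824.355712
x = (2243.655344·47.632 − 103.120·1327.362311) / 1824.355712 = -16.448443
y = (51.256·1327.362311 − 2243.655344·5.984) / 1824.355712 = 29.933444
|P − Q| = √((-16.448443 − 2.931)² + (29.933444 − 0.403)²) = 35.321522

35.322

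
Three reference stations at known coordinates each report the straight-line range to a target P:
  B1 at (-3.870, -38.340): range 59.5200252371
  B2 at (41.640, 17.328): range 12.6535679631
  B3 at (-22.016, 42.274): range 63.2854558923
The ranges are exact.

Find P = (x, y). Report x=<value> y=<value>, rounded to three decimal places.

eq1: (x + 3.870)² + (y + 38.340)² = 59.5200252371²
eq2: (x − 41.640)² + (y − 17.328)² = 12.6535679631²
eq3: (x + 22.016)² + (y − 42.274)² = 63.2854558923²
eq3−eq1, eq3−eq2 (x²,y² cancel):
  36.292·x − 161.228·y = -324.447309
  127.312·x − 49.892·y = 3607.289997
det = 36.292·-49.892 − -161.228·127.312 = 18715.578672
x = (-324.447309·-49.892 − -161.228·3607.289997) / 18715.578672 = 31.940422
y = (36.292·3607.289997 − -324.447309·127.312) / 18715.578672 = 9.202056

x=31.940 y=9.202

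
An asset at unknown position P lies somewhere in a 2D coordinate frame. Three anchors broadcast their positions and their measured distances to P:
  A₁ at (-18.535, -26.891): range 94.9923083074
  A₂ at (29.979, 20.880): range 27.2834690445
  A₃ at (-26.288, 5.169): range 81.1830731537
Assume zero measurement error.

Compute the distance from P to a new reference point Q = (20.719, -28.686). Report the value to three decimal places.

eq1: (x + 18.535)² + (y + 26.891)² = 94.9923083074²
eq2: (x − 29.979)² + (y − 20.880)² = 27.2834690445²
eq3: (x + 26.288)² + (y − 5.169)² = 81.1830731537²
eq2−eq3, eq2−eq1 (x²,y² cancel):
  -112.534·x − 31.422·y = -6463.241020
  -97.028·x − 95.542·y = -8547.193689
det = -112.534·-95.542 − -31.422·-97.028 = 7702.909612
x = (-6463.241020·-95.542 − -31.422·-8547.193689) / 7702.909612 = 45.299902
y = (-112.534·-8547.193689 − -6463.241020·-97.028) / 7702.909612 = 43.455598
|P − Q| = √((45.299902 − 20.719)² + (43.455598 − -28.686)²) = 76.214375

76.214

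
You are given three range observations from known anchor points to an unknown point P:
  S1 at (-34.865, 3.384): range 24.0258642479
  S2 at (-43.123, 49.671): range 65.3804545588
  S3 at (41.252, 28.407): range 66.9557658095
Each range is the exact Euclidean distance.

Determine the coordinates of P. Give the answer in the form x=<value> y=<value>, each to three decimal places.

eq1: (x + 34.865)² + (y − 3.384)² = 24.0258642479²
eq2: (x + 43.123)² + (y − 49.671)² = 65.3804545588²
eq3: (x − 41.252)² + (y − 28.407)² = 66.9557658095²
eq3−eq1, eq3−eq2 (x²,y² cancel):
  -152.234·x − 50.046·y = 2624.166950
  -168.750·x + 42.528·y = 2026.586954
det = -152.234·42.528 − -50.046·-168.750 = -14919.470052
x = (2624.166950·42.528 − -50.046·2026.586954) / -14919.470052 = -14.278198
y = (-152.234·2026.586954 − 2624.166950·-168.750) / -14919.470052 = -9.002514

x=-14.278 y=-9.003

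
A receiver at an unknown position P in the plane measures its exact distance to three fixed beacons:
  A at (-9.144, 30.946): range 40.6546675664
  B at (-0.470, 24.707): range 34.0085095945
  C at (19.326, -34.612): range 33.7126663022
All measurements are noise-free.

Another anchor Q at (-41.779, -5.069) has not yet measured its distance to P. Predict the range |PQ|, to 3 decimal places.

eq1: (x + 9.144)² + (y − 30.946)² = 40.6546675664²
eq2: (x + 0.470)² + (y − 24.707)² = 34.0085095945²
eq3: (x − 19.326)² + (y + 34.612)² = 33.7126663022²
eq1−eq3, eq1−eq2 (x²,y² cancel):
  56.940·x − 131.116·y = 1046.475294
  17.348·x − 12.478·y = 65.612367
det = 56.940·-12.478 − -131.116·17.348 = 1564.103048
x = (1046.475294·-12.478 − -131.116·65.612367) / 1564.103048 = -2.848334
y = (56.940·65.612367 − 1046.475294·17.348) / 1564.103048 = -9.218245
|P − Q| = √((-2.848334 − -41.779)² + (-9.218245 − -5.069)²) = 39.151156

39.151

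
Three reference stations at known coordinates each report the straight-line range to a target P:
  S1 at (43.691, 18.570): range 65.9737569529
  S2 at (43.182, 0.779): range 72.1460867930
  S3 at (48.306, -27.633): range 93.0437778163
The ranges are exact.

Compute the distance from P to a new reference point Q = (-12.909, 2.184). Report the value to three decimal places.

34.033

eq1: (x − 43.691)² + (y − 18.570)² = 65.9737569529²
eq2: (x − 43.182)² + (y − 0.779)² = 72.1460867930²
eq3: (x − 48.306)² + (y + 27.633)² = 93.0437778163²
eq2−eq3, eq2−eq1 (x²,y² cancel):
  10.248·x − 56.824·y = -2220.326391
  1.018·x + 35.582·y = 1240.977649
det = 10.248·35.582 − -56.824·1.018 = 422.491168
x = (-2220.326391·35.582 − -56.824·1240.977649) / 422.491168 = -20.086431
y = (10.248·1240.977649 − -2220.326391·1.018) / 422.491168 = 35.451229
|P − Q| = √((-20.086431 − -12.909)² + (35.451229 − 2.184)²) = 34.032691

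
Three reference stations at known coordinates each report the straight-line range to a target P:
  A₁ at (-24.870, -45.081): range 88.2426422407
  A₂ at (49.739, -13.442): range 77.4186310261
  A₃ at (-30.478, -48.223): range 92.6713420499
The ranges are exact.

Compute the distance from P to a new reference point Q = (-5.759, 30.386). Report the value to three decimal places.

10.594

eq1: (x + 24.870)² + (y + 45.081)² = 88.2426422407²
eq2: (x − 49.739)² + (y + 13.442)² = 77.4186310261²
eq3: (x + 30.478)² + (y + 48.223)² = 92.6713420499²
eq1−eq3, eq1−eq2 (x²,y² cancel):
  -11.216·x − 6.284·y = -197.660976
  149.218·x + 63.278·y = 1796.961504
det = -11.216·63.278 − -6.284·149.218 = 227.959864
x = (-197.660976·63.278 − -6.284·1796.961504) / 227.959864 = -5.332014
y = (-11.216·1796.961504 − -197.660976·149.218) / 227.959864 = 40.971490
|P − Q| = √((-5.332014 − -5.759)² + (40.971490 − 30.386)²) = 10.594098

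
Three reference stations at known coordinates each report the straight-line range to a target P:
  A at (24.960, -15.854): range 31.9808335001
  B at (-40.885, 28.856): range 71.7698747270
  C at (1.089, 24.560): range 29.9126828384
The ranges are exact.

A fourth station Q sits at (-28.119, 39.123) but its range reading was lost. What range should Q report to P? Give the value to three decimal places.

62.339

eq1: (x − 24.960)² + (y + 15.854)² = 31.9808335001²
eq2: (x + 40.885)² + (y − 28.856)² = 71.7698747270²
eq3: (x − 1.089)² + (y − 24.560)² = 29.9126828384²
eq3−eq1, eq3−eq2 (x²,y² cancel):
  47.742·x − 80.828·y = 141.966278
  -83.948·x + 8.592·y = -2356.273884
det = 47.742·8.592 − -80.828·-83.948 = -6375.149680
x = (141.966278·8.592 − -80.828·-2356.273884) / -6375.149680 = 29.682931
y = (47.742·-2356.273884 − 141.966278·-83.948) / -6375.149680 = 15.776170
|P − Q| = √((29.682931 − -28.119)² + (15.776170 − 39.123)²) = 62.338895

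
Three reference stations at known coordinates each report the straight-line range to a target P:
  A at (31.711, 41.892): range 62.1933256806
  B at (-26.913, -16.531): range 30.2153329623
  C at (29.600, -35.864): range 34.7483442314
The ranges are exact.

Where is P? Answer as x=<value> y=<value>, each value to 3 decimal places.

x=3.134 y=-13.347

eq1: (x − 31.711)² + (y − 41.892)² = 62.1933256806²
eq2: (x + 26.913)² + (y + 16.531)² = 30.2153329623²
eq3: (x − 29.600)² + (y + 35.864)² = 34.7483442314²
eq2−eq1, eq2−eq3 (x²,y² cancel):
  117.248·x + 116.846·y = -1192.099758
  113.026·x − 38.666·y = 870.321885
det = 117.248·-38.666 − 116.846·113.026 = -17740.147164
x = (-1192.099758·-38.666 − 116.846·870.321885) / -17740.147164 = 3.134129
y = (117.248·870.321885 − -1192.099758·113.026) / -17740.147164 = -13.347227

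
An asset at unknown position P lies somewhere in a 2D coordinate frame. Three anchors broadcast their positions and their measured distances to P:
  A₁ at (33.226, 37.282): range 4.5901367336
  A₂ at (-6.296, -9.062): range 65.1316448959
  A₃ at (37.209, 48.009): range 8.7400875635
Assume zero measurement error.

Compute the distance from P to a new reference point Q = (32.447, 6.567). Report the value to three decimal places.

33.071

eq1: (x − 33.226)² + (y − 37.282)² = 4.5901367336²
eq2: (x + 6.296)² + (y + 9.062)² = 65.1316448959²
eq3: (x − 37.209)² + (y − 48.009)² = 8.7400875635²
eq3−eq2, eq3−eq1 (x²,y² cancel):
  -87.010·x − 114.142·y = -7733.356338
  -7.966·x − 21.454·y = -1140.139387
det = -87.010·-21.454 − -114.142·-7.966 = 957.457368
x = (-7733.356338·-21.454 − -114.142·-1140.139387) / 957.457368 = 37.363164
y = (-87.010·-1140.139387 − -7733.356338·-7.966) / 957.457368 = 39.270272
|P − Q| = √((37.363164 − 32.447)² + (39.270272 − 6.567)²) = 33.070722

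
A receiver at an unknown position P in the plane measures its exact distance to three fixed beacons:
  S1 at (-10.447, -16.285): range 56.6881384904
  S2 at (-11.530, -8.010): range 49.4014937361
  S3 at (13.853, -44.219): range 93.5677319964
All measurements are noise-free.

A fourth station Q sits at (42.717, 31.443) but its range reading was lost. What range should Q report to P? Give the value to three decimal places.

85.284

eq1: (x + 10.447)² + (y + 16.285)² = 56.6881384904²
eq2: (x + 11.530)² + (y + 8.010)² = 49.4014937361²
eq3: (x − 13.853)² + (y + 44.219)² = 93.5677319964²
eq1−eq3, eq1−eq2 (x²,y² cancel):
  48.600·x − 55.868·y = -3768.490889
  -2.166·x + 16.550·y = 595.797428
det = 48.600·16.550 − -55.868·-2.166 = 683.319912
x = (-3768.490889·16.550 − -55.868·595.797428) / 683.319912 = -42.560612
y = (48.600·595.797428 − -3768.490889·-2.166) / 683.319912 = 30.429676
|P − Q| = √((-42.560612 − 42.717)² + (30.429676 − 31.443)²) = 85.283632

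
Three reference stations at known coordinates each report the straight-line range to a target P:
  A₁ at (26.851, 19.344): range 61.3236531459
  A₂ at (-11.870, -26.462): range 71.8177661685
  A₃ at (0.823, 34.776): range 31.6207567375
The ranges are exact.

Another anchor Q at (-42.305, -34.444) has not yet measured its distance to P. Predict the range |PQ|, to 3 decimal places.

78.578

eq1: (x − 26.851)² + (y − 19.344)² = 61.3236531459²
eq2: (x + 11.870)² + (y + 26.462)² = 71.8177661685²
eq3: (x − 0.823)² + (y − 34.776)² = 31.6207567375²
eq2−eq3, eq2−eq1 (x²,y² cancel):
  25.386·x + 122.476·y = 4526.832442
  77.442·x + 91.612·y = 1651.233295
det = 25.386·91.612 − 122.476·77.442 = -7159.124160
x = (4526.832442·91.612 − 122.476·1651.233295) / -7159.124160 = -29.679011
y = (25.386·1651.233295 − 4526.832442·77.442) / -7159.124160 = 43.112641
|P − Q| = √((-29.679011 − -42.305)² + (43.112641 − -34.444)²) = 78.577657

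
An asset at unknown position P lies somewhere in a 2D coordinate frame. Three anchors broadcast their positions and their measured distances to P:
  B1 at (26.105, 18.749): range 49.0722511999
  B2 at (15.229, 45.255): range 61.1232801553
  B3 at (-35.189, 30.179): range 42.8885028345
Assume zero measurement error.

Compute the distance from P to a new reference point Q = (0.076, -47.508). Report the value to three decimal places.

eq1: (x − 26.105)² + (y − 18.749)² = 49.0722511999²
eq2: (x − 15.229)² + (y − 45.255)² = 61.1232801553²
eq3: (x + 35.189)² + (y − 30.179)² = 42.8885028345²
eq3−eq2, eq3−eq1 (x²,y² cancel):
  100.836·x + 30.152·y = -1765.731998
  122.588·x − 22.860·y = -1684.703898
det = 100.836·-22.860 − 30.152·122.588 = -6001.384336
x = (-1765.731998·-22.860 − 30.152·-1684.703898) / -6001.384336 = -15.190133
y = (100.836·-1684.703898 − -1765.731998·122.588) / -6001.384336 = -7.761335
|P − Q| = √((-15.190133 − 0.076)² + (-7.761335 − -47.508)²) = 42.577602

42.578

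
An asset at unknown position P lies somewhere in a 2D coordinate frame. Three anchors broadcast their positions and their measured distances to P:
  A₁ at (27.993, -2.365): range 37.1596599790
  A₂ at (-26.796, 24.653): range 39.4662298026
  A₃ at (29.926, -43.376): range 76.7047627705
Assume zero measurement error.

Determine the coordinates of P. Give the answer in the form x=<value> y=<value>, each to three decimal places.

x=12.118 y=31.233

eq1: (x − 27.993)² + (y + 2.365)² = 37.1596599790²
eq2: (x + 26.796)² + (y − 24.653)² = 39.4662298026²
eq3: (x − 29.926)² + (y + 43.376)² = 76.7047627705²
eq1−eq2, eq1−eq3 (x²,y² cancel):
  -109.578·x + 54.036·y = 359.851786
  3.866·x − 82.022·y = -2514.938724
det = -109.578·-82.022 − 54.036·3.866 = 8778.903540
x = (359.851786·-82.022 − 54.036·-2514.938724) / 8778.903540 = 12.117853
y = (-109.578·-2514.938724 − 359.851786·3.866) / 8778.903540 = 31.232917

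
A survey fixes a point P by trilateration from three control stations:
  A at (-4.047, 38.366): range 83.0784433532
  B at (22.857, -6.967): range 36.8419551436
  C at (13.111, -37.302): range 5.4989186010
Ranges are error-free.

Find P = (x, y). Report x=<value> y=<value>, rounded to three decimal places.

eq1: (x + 4.047)² + (y − 38.366)² = 83.0784433532²
eq2: (x − 22.857)² + (y + 6.967)² = 36.8419551436²
eq3: (x − 13.111)² + (y + 37.302)² = 5.4989186010²
eq1−eq2, eq1−eq3 (x²,y² cancel):
  53.808·x − 90.666·y = 4627.351464
  34.316·x − 151.336·y = 6946.799004
det = 53.808·-151.336 − -90.666·34.316 = -5031.793032
x = (4627.351464·-151.336 − -90.666·6946.799004) / -5031.793032 = 14.000254
y = (53.808·6946.799004 − 4627.351464·34.316) / -5031.793032 = -42.728540

x=14.000 y=-42.729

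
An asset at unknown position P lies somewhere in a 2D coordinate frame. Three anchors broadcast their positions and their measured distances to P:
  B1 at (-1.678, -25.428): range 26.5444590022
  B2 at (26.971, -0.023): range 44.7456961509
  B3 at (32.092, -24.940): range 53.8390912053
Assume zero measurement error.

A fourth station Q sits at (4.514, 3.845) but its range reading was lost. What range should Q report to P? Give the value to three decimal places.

23.506

eq1: (x + 1.678)² + (y + 25.428)² = 26.5444590022²
eq2: (x − 26.971)² + (y + 0.023)² = 44.7456961509²
eq3: (x − 32.092)² + (y + 24.940)² = 53.8390912053²
eq3−eq2, eq3−eq1 (x²,y² cancel):
  -10.242·x + 49.834·y = -27.994276
  -67.540·x − 0.976·y = 1191.538242
det = -10.242·-0.976 − 49.834·-67.540 = 3375.784552
x = (-27.994276·-0.976 − 49.834·1191.538242) / 3375.784552 = -17.581630
y = (-10.242·1191.538242 − -27.994276·-67.540) / 3375.784552 = -4.175168
|P − Q| = √((-17.581630 − 4.514)² + (-4.175168 − 3.845)²) = 23.506168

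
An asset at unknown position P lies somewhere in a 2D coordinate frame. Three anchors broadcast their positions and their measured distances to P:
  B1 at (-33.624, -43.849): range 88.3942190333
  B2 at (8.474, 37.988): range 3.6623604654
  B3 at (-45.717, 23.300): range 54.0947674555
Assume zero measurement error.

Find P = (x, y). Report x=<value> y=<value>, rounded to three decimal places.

x=7.194 y=34.557

eq1: (x + 33.624)² + (y + 43.849)² = 88.3942190333²
eq2: (x − 8.474)² + (y − 37.988)² = 3.6623604654²
eq3: (x + 45.717)² + (y − 23.300)² = 54.0947674555²
eq2−eq1, eq2−eq3 (x²,y² cancel):
  -84.196·x − 163.674·y = -6261.713717
  -108.382·x − 29.376·y = -1794.793713
det = -84.196·-29.376 − -163.674·-108.382 = -15265.973772
x = (-6261.713717·-29.376 − -163.674·-1794.793713) / -15265.973772 = 7.193577
y = (-84.196·-1794.793713 − -6261.713717·-108.382) / -15265.973772 = 34.556761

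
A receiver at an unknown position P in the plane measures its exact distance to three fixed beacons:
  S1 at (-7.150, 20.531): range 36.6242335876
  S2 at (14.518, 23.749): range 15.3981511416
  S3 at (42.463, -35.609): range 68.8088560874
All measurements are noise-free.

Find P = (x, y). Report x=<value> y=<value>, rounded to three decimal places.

x=27.758 y=31.610

eq1: (x + 7.150)² + (y − 20.531)² = 36.6242335876²
eq2: (x − 14.518)² + (y − 23.749)² = 15.3981511416²
eq3: (x − 42.463)² + (y + 35.609)² = 68.8088560874²
eq3−eq2, eq3−eq1 (x²,y² cancel):
  -55.890·x + 118.716·y = 2201.235692
  -99.226·x + 112.280·y = 794.861401
det = -55.890·112.280 − 118.716·-99.226 = 5504.384616
x = (2201.235692·112.280 − 118.716·794.861401) / 5504.384616 = 27.758231
y = (-55.890·794.861401 − 2201.235692·-99.226) / 5504.384616 = 31.610256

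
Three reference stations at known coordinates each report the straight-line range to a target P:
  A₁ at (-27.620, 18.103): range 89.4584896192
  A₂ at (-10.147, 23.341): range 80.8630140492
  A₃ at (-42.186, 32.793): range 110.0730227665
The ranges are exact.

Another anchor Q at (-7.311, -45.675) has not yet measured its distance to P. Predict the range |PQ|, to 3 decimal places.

eq1: (x + 27.620)² + (y − 18.103)² = 89.4584896192²
eq2: (x + 10.147)² + (y − 23.341)² = 80.8630140492²
eq3: (x + 42.186)² + (y − 32.793)² = 110.0730227665²
eq2−eq3, eq2−eq1 (x²,y² cancel):
  -64.078·x + 18.904·y = -3369.967745
  -34.946·x − 10.476·y = -1021.175205
det = -64.078·-10.476 − 18.904·-34.946 = 1331.900312
x = (-3369.967745·-10.476 − 18.904·-1021.175205) / 1331.900312 = 41.000124
y = (-64.078·-1021.175205 − -3369.967745·-34.946) / 1331.900312 = -39.291250
|P − Q| = √((41.000124 − -7.311)² + (-39.291250 − -45.675)²) = 48.731068

48.731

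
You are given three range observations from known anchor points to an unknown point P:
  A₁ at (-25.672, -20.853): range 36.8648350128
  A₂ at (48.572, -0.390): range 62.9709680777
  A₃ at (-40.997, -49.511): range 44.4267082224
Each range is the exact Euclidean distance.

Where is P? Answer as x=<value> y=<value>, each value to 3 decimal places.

eq1: (x + 25.672)² + (y + 20.853)² = 36.8648350128²
eq2: (x − 48.572)² + (y + 0.390)² = 62.9709680777²
eq3: (x + 40.997)² + (y + 49.511)² = 44.4267082224²
eq3−eq1, eq3−eq2 (x²,y² cancel):
  30.650·x + 57.316·y = -2423.477594
  179.138·x + 98.242·y = -3764.312263
det = 30.650·98.242 − 57.316·179.138 = -7256.356308
x = (-2423.477594·98.242 − 57.316·-3764.312263) / -7256.356308 = 3.077573
y = (30.650·-3764.312263 − -2423.477594·179.138) / -7256.356308 = -43.928488

x=3.078 y=-43.928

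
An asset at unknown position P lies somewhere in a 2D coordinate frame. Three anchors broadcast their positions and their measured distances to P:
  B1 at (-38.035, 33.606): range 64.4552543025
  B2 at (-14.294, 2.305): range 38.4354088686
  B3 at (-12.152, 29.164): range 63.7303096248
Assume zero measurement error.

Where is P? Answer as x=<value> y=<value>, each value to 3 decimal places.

x=-33.957 y=-30.720

eq1: (x + 38.035)² + (y − 33.606)² = 64.4552543025²
eq2: (x + 14.294)² + (y − 2.305)² = 38.4354088686²
eq3: (x + 12.152)² + (y − 29.164)² = 63.7303096248²
eq2−eq1, eq2−eq3 (x²,y² cancel):
  -47.482·x + 62.602·y = -310.806152
  4.284·x + 53.718·y = -1795.693171
det = -47.482·53.718 − 62.602·4.284 = -2818.825044
x = (-310.806152·53.718 − 62.602·-1795.693171) / -2818.825044 = -33.956736
y = (-47.482·-1795.693171 − -310.806152·4.284) / -2818.825044 = -30.720103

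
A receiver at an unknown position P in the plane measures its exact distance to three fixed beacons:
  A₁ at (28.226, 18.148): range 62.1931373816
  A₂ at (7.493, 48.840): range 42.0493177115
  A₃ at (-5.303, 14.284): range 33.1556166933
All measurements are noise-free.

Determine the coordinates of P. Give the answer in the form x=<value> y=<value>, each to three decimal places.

x=-31.887 y=34.097

eq1: (x − 28.226)² + (y − 18.148)² = 62.1931373816²
eq2: (x − 7.493)² + (y − 48.840)² = 42.0493177115²
eq3: (x + 5.303)² + (y − 14.284)² = 33.1556166933²
eq2−eq1, eq2−eq3 (x²,y² cancel):
  41.466·x − 61.384·y = -3415.274886
  -25.592·x − 69.112·y = -1540.485982
det = 41.466·-69.112 − -61.384·-25.592 = -4436.737520
x = (-3415.274886·-69.112 − -61.384·-1540.485982) / -4436.737520 = -31.887234
y = (41.466·-1540.485982 − -3415.274886·-25.592) / -4436.737520 = 34.097466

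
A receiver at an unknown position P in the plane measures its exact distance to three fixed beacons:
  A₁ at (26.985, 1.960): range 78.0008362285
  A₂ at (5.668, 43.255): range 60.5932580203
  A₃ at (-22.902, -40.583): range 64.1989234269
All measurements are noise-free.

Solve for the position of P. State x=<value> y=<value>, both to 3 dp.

eq1: (x − 26.985)² + (y − 1.960)² = 78.0008362285²
eq2: (x − 5.668)² + (y − 43.255)² = 60.5932580203²
eq3: (x + 22.902)² + (y + 40.583)² = 64.1989234269²
eq2−eq3, eq2−eq1 (x²,y² cancel):
  -57.140·x − 167.676·y = -181.598608
  42.634·x − 82.590·y = -3583.676959
det = -57.140·-82.590 − -167.676·42.634 = 11867.891184
x = (-181.598608·-82.590 − -167.676·-3583.676959) / 11867.891184 = -49.368365
y = (-57.140·-3583.676959 − -181.598608·42.634) / 11867.891184 = 17.906600

x=-49.368 y=17.907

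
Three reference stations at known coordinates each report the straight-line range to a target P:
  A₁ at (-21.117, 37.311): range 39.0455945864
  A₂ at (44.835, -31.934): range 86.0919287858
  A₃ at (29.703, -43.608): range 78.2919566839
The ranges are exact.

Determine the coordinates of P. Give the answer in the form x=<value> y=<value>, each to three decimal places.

x=-34.813 y=0.746

eq1: (x + 21.117)² + (y − 37.311)² = 39.0455945864²
eq2: (x − 44.835)² + (y + 31.934)² = 86.0919287858²
eq3: (x − 29.703)² + (y + 43.608)² = 78.2919566839²
eq1−eq3, eq1−eq2 (x²,y² cancel):
  101.640·x − 161.838·y = -3659.184562
  131.904·x − 138.490·y = -4695.342574
det = 101.640·-138.490 − -161.838·131.904 = 7270.955952
x = (-3659.184562·-138.490 − -161.838·-4695.342574) / 7270.955952 = -34.813081
y = (101.640·-4695.342574 − -3659.184562·131.904) / 7270.955952 = 0.746320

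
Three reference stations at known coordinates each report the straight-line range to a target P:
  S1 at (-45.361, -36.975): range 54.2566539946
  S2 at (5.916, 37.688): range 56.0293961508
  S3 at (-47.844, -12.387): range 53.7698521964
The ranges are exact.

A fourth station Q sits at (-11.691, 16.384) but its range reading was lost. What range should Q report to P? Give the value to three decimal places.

38.789

eq1: (x + 45.361)² + (y + 36.975)² = 54.2566539946²
eq2: (x − 5.916)² + (y − 37.688)² = 56.0293961508²
eq3: (x + 47.844)² + (y + 12.387)² = 53.7698521964²
eq1−eq3, eq1−eq2 (x²,y² cancel):
  -4.966·x + 49.176·y = -929.697344
  102.554·x + 149.326·y = -2164.895276
det = -4.966·149.326 − 49.176·102.554 = -5784.748420
x = (-929.697344·149.326 − 49.176·-2164.895276) / -5784.748420 = 5.595247
y = (-4.966·-2164.895276 − -929.697344·102.554) / -5784.748420 = -18.340478
|P − Q| = √((5.595247 − -11.691)² + (-18.340478 − 16.384)²) = 38.789222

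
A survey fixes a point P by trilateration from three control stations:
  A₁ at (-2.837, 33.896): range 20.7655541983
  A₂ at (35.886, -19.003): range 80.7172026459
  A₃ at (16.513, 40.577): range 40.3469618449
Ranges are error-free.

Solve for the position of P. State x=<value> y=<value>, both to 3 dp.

eq1: (x + 2.837)² + (y − 33.896)² = 20.7655541983²
eq2: (x − 35.886)² + (y + 19.003)² = 80.7172026459²
eq3: (x − 16.513)² + (y − 40.577)² = 40.3469618449²
eq3−eq2, eq3−eq1 (x²,y² cancel):
  38.746·x − 119.160·y = -5157.642566
  -38.700·x − 13.362·y = 434.484376
det = 38.746·-13.362 − -119.160·-38.700 = -5129.216052
x = (-5157.642566·-13.362 − -119.160·434.484376) / -5129.216052 = -23.529829
y = (38.746·434.484376 − -5157.642566·-38.700) / -5129.216052 = 35.632392

x=-23.530 y=35.632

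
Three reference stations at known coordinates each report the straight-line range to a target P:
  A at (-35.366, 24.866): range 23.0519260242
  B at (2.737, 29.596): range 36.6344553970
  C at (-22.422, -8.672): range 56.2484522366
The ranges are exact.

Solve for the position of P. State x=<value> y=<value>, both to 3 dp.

eq1: (x + 35.366)² + (y − 24.866)² = 23.0519260242²
eq2: (x − 2.737)² + (y − 29.596)² = 36.6344553970²
eq3: (x + 22.422)² + (y + 8.672)² = 56.2484522366²
eq1−eq3, eq1−eq2 (x²,y² cancel):
  25.888·x − 67.076·y = -3923.619330
  76.206·x + 9.460·y = -1796.349556
det = 25.888·9.460 − -67.076·76.206 = 5356.494136
x = (-3923.619330·9.460 − -67.076·-1796.349556) / 5356.494136 = -29.423981
y = (25.888·-1796.349556 − -3923.619330·76.206) / 5356.494136 = 47.138937

x=-29.424 y=47.139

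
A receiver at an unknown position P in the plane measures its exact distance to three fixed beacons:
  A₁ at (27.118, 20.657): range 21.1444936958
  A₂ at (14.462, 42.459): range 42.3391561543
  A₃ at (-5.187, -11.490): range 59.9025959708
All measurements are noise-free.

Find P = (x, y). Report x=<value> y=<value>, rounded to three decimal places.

x=47.829 y=16.396

eq1: (x − 27.118)² + (y − 20.657)² = 21.1444936958²
eq2: (x − 14.462)² + (y − 42.459)² = 42.3391561543²
eq3: (x + 5.187)² + (y + 11.490)² = 59.9025959708²
eq2−eq1, eq2−eq3 (x²,y² cancel):
  25.312·x − 43.604·y = 495.695978
  -39.298·x − 107.898·y = -3648.707916
det = 25.312·-107.898 − -43.604·-39.298 = -4444.664168
x = (495.695978·-107.898 − -43.604·-3648.707916) / -4444.664168 = 47.828780
y = (25.312·-3648.707916 − 495.695978·-39.298) / -4444.664168 = 16.396342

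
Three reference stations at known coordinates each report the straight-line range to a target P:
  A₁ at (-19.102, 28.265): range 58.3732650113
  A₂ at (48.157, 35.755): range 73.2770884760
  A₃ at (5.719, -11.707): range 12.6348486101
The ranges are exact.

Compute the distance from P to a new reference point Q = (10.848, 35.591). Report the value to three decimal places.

eq1: (x + 19.102)² + (y − 28.265)² = 58.3732650113²
eq2: (x − 48.157)² + (y − 35.755)² = 73.2770884760²
eq3: (x − 5.719)² + (y + 11.707)² = 12.6348486101²
eq2−eq1, eq2−eq3 (x²,y² cancel):
  -134.518·x − 14.980·y = -471.626418
  -84.876·x − 94.924·y = 1782.136432
det = -134.518·-94.924 − -14.980·-84.876 = 11497.544152
x = (-471.626418·-94.924 − -14.980·1782.136432) / 11497.544152 = 6.215681
y = (-134.518·1782.136432 − -471.626418·-84.876) / 11497.544152 = -24.332082
|P − Q| = √((6.215681 − 10.848)² + (-24.332082 − 35.591)²) = 60.101865

60.102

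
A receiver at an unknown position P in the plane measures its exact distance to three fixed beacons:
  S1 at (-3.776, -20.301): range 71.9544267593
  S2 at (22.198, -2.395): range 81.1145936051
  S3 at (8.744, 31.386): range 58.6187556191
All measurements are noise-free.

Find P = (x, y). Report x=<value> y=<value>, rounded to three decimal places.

eq1: (x + 3.776)² + (y + 20.301)² = 71.9544267593²
eq2: (x − 22.198)² + (y + 2.395)² = 81.1145936051²
eq3: (x − 8.744)² + (y − 31.386)² = 58.6187556191²
eq3−eq1, eq3−eq2 (x²,y² cancel):
  -25.040·x − 103.374·y = -2376.430775
  26.908·x − 67.562·y = -3706.470088
det = -25.040·-67.562 − -103.374·26.908 = 4473.340072
x = (-2376.430775·-67.562 − -103.374·-3706.470088) / 4473.340072 = -49.760631
y = (-25.040·-3706.470088 − -2376.430775·26.908) / 4473.340072 = 35.042051

x=-49.761 y=35.042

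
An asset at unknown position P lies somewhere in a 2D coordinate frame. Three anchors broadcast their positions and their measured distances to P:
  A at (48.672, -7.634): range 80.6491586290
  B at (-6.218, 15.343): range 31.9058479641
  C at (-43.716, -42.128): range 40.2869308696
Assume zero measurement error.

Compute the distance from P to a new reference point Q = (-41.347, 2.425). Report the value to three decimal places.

11.235

eq1: (x − 48.672)² + (y + 7.634)² = 80.6491586290²
eq2: (x + 6.218)² + (y − 15.343)² = 31.9058479641²
eq3: (x + 43.716)² + (y + 42.128)² = 40.2869308696²
eq1−eq3, eq1−eq2 (x²,y² cancel):
  -184.776·x − 68.988·y = 6139.865489
  -109.780·x + 45.954·y = 3333.133286
det = -184.776·45.954 − -68.988·-109.780 = -16064.698944
x = (6139.865489·45.954 − -68.988·3333.133286) / -16064.698944 = -31.877197
y = (-184.776·3333.133286 − 6139.865489·-109.780) / -16064.698944 = -3.619825
|P − Q| = √((-31.877197 − -41.347)² + (-3.619825 − 2.425)²) = 11.234637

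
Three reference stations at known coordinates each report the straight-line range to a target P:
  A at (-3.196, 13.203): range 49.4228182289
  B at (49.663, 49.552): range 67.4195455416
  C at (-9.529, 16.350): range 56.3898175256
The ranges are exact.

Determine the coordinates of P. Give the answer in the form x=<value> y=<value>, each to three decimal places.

x=36.285 y=-16.527

eq1: (x + 3.196)² + (y − 13.203)² = 49.4228182289²
eq2: (x − 49.663)² + (y − 49.552)² = 67.4195455416²
eq3: (x + 9.529)² + (y − 16.350)² = 56.3898175256²
eq3−eq1, eq3−eq2 (x²,y² cancel):
  12.666·x − 6.294·y = 563.605843
  118.384·x + 66.404·y = 3198.106332
det = 12.666·66.404 − -6.294·118.384 = 1586.181960
x = (563.605843·66.404 − -6.294·3198.106332) / 1586.181960 = 36.284969
y = (12.666·3198.106332 − 563.605843·118.384) / 1586.181960 = -16.526918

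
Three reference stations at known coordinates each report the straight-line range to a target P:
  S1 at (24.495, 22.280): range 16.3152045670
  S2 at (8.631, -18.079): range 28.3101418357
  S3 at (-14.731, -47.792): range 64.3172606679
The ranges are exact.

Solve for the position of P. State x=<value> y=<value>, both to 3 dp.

x=14.111 y=9.696

eq1: (x − 24.495)² + (y − 22.280)² = 16.3152045670²
eq2: (x − 8.631)² + (y + 18.079)² = 28.3101418357²
eq3: (x + 14.731)² + (y + 47.792)² = 64.3172606679²
eq3−eq2, eq3−eq1 (x²,y² cancel):
  46.724·x + 59.426·y = 1235.512666
  78.452·x + 140.144·y = 2465.849920
det = 46.724·140.144 − 59.426·78.452 = 1885.999704
x = (1235.512666·140.144 − 59.426·2465.849920) / 1885.999704 = 14.111397
y = (46.724·2465.849920 − 1235.512666·78.452) / 1885.999704 = 9.695618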